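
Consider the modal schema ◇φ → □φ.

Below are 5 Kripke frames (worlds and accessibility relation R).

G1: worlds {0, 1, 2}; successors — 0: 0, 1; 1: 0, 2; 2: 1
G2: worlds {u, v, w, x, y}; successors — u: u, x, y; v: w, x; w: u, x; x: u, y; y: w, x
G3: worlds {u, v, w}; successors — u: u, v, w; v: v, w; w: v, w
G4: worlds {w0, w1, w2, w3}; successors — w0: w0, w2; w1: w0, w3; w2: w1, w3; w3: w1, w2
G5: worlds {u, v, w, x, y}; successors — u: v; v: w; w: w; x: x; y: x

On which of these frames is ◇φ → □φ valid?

Frame correspondent (Sahlqvist): ∀x ∀y ∀z (Rxy ∧ Rxz → y = z) — i.e. partial functionality.
G1: fails — 0 sees both 0 and 1.
G2: fails — u sees both u and x.
G3: fails — u sees both u and v.
G4: fails — w0 sees both w0 and w2.
G5: holds.

G5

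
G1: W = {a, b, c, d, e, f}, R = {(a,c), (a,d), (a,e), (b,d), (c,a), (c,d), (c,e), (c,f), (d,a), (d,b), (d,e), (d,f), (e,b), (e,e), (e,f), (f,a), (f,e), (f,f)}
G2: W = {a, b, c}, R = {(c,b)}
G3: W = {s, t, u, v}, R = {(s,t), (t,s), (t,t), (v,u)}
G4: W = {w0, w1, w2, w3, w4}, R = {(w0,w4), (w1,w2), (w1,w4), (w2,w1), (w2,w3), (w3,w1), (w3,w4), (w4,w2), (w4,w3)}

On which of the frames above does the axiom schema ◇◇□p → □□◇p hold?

Frame correspondent (Sahlqvist): ∀x ∀y ∀z ((xR²y ∧ xR²z) → ∃w (yRw ∧ zRw)) — i.e. a generalized confluence (Geach) condition.
G1: fails — aR²b, aR²d but no w with bRw and dRw.
G2: ✓.
G3: ✓.
G4: fails — w1R²w1, w1R²w2 but no w with w1Rw and w2Rw.

G2, G3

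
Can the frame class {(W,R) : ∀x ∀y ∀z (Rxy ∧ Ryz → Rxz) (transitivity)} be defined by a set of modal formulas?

Definable; □r → □□r defines it

The condition is transitivity. A defining modal formula is □r → □□r.
Suppose □r→□□r is valid. Take Rxy, Ryz and set V(r)={w : Rxw}. Then □r at x, so □□r at x, so □r at y, so r at z, i.e. Rxz.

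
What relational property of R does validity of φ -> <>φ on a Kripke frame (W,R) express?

reflexivity

This schema is equivalent to the T axiom □φ → φ.
Its frame correspondent is reflexivity — forall x Rxx.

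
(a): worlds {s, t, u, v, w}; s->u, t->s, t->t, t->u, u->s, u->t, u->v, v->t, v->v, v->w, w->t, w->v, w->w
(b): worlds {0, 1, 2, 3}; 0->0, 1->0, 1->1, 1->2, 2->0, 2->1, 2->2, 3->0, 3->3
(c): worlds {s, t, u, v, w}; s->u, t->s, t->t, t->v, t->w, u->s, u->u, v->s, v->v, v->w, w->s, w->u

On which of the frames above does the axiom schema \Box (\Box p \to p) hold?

The schema corresponds to shift-reflexivity: \forall x \forall y (Rxy \to Ryy).
(a): fails — Rus but not Rss.
(b): satisfies the condition.
(c): fails — Rus but not Rss.
Valid on: (b).

(b)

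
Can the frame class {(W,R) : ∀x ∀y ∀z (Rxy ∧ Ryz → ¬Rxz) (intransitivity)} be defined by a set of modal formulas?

Not modally definable

If a class were modally definable it would be closed under surjective bounded morphisms (Goldblatt–Thomason).
The 5-cycle (worlds 0,1,2,3,4 with 0→1→2→3→4→0) is intransitive. Mapping every world to a single reflexive point • is a surjective bounded morphism; the reflexive point is not intransitive (R••∧R•• but R••).
So no modal formula (or set of formulas) defines exactly the intransitive frames.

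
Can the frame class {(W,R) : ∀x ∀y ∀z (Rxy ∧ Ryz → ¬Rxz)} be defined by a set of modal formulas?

No

Any modally definable frame class is closed under surjective bounded morphisms.
The 7-cycle (worlds s,t,u,v,w,x,y with s→t→u→v→w→x→y→s) is intransitive. Mapping every world to a single reflexive point • is a surjective bounded morphism; the reflexive point is not intransitive (R••∧R•• but R••).
So the class is not modally definable.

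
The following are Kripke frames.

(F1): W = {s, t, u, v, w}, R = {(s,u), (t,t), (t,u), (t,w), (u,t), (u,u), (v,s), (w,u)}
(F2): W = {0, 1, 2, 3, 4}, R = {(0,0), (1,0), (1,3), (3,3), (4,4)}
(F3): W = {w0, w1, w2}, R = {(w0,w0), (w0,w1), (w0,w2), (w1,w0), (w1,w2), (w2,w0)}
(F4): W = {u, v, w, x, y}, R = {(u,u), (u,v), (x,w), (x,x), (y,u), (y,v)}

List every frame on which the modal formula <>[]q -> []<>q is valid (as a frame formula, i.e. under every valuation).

(F1), (F3)

The schema corresponds to convergence: forall x forall y forall z (Rxy & Rxz -> exists w (Ryw & Rzw)).
(F1): condition met.
(F2): fails — R10 and R13 but 0 and 3 have no common successor.
(F3): condition met.
(F4): fails — Ruv and Ruv but v and v have no common successor.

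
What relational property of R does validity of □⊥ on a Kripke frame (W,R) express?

Emptiness of R

This is the Ver axiom.
Its frame correspondent is emptiness of R — ∀x ∀y ¬Rxy.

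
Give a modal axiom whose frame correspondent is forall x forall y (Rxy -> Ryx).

This is symmetry; the standard corresponding axiom is B: r → □◇r.

r → □◇r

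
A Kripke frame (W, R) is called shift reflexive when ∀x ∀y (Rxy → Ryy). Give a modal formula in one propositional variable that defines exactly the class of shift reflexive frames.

□(□q → q)

The condition is shift-reflexivity. The T□ schema □(□q → q) defines it.
Suppose □(□q→q) is valid. Take Rxy and set V(q)={w : Ryw}. Then at y, □q holds; since □(□q→q) at x, □q→q at y, so q at y, i.e. Ryy.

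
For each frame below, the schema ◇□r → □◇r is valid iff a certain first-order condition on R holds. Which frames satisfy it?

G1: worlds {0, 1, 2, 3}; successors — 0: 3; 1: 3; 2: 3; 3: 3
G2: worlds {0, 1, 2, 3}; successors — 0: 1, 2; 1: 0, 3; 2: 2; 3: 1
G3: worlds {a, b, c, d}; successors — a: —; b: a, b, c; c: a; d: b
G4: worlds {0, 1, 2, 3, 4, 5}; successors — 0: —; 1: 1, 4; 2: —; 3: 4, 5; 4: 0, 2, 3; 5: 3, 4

The schema corresponds to convergence: ∀x ∀y ∀z (Rxy ∧ Rxz → ∃w (Ryw ∧ Rzw)).
G1: holds.
G2: fails — R02 and R01 but 2 and 1 have no common successor.
G3: fails — Rbc and Rba but c and a have no common successor.
G4: fails — R11 and R14 but 1 and 4 have no common successor.

G1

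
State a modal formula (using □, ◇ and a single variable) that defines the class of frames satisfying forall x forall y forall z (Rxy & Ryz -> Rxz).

□ψ → □□ψ

The condition is transitivity. The 4 schema □ψ → □□ψ defines it.
Suppose □ψ→□□ψ is valid. Take Rxy, Ryz and set V(ψ)={w : Rxw}. Then □ψ at x, so □□ψ at x, so □ψ at y, so ψ at z, i.e. Rxz.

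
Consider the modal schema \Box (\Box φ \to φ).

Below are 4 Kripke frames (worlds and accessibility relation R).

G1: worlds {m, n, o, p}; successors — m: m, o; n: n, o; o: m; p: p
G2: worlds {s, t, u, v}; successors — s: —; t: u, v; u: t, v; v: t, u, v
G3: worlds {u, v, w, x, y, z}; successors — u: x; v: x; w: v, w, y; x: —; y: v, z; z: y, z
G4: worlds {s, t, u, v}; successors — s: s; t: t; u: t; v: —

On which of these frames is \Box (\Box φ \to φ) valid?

G4

The schema corresponds to shift-reflexivity: \forall x \forall y (Rxy \to Ryy).
G1: fails — Rno but not Roo.
G2: fails — Rut but not Rtt.
G3: fails — Rvx but not Rxx.
G4: ✓.
Valid on: G4.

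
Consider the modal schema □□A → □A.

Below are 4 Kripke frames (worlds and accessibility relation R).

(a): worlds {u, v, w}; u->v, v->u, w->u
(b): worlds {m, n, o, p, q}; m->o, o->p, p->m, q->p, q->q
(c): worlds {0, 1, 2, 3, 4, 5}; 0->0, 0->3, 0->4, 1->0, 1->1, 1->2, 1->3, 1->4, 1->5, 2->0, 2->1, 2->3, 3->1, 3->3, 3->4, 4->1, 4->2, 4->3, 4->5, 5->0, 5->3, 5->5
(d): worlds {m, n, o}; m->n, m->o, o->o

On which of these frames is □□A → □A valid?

(c)

This is the axiom for density; its first-order frame correspondent is ∀x ∀y (Rxy → ∃z (Rxz ∧ Rzy)).
(a): fails — Ruv but no z with Ruz and Rzv.
(b): fails — Rop but no z with Roz and Rzp.
(c): ✓.
(d): fails — Rmn but no z with Rmz and Rzn.
Valid on: (c).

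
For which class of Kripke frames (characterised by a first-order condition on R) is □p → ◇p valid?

seriality

Suppose □p→◇p is valid. At any x set V(p)=W. Then □p at x, so ◇p at x, so x has a successor.
Conversely, on a frame with seriality the schema holds at every world under every valuation.
So the correspondent is seriality.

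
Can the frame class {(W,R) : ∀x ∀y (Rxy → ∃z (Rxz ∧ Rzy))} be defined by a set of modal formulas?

Yes, by □□p → □p

This is a Sahlqvist condition; the C4 axiom □□p → □p defines it.
Suppose □□p→□p is valid. Take Rxy and set V(p)={w : xR²w}. Then □□p at x, so □p at x, so p at y, i.e. ∃z(Rxz∧Rzy).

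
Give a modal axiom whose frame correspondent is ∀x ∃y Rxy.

A defining formula is □q → ◇q (the D axiom).

□q → ◇q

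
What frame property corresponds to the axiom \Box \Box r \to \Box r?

density

Suppose □□r→□r is valid. Take Rxy and set V(r)={w : xR²w}. Then □□r at x, so □r at x, so r at y, i.e. ∃z(Rxz∧Rzy).
Conversely, any frame satisfying \forall x \forall y (Rxy \to \exists z (Rxz \wedge Rzy)) validates the schema.
So the correspondent is density.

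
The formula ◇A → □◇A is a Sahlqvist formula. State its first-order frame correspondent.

the Euclidean property: ∀x ∀y ∀z (Rxy ∧ Rxz → Ryz)

Suppose ◇A→□◇A is valid. Take Rxy, Rxz and set V(A)={y}. Then ◇A at x, so □◇A at x, so ◇A at z, so some w with Rzw has A; w=y, i.e. Rzy. By symmetry of the argument, Ryz.
Conversely, any frame satisfying ∀x ∀y ∀z (Rxy ∧ Rxz → Ryz) validates the schema.
So the correspondent is the Euclidean property.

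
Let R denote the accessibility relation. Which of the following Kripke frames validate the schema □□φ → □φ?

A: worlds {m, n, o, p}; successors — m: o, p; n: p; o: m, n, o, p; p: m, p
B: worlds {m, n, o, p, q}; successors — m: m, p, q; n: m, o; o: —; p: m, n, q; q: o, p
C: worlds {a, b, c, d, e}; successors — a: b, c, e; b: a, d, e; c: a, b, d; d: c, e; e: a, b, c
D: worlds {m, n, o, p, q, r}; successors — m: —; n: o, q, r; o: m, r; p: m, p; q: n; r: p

Frame correspondent (Sahlqvist): ∀x ∀y (Rxy → ∃z (Rxz ∧ Rzy)) — i.e. density.
A: condition met.
B: fails — Rpn but no z with Rpz and Rzn.
C: fails — Rde but no z with Rdz and Rze.
D: fails — Rom but no z with Roz and Rzm.
Valid on: A.

A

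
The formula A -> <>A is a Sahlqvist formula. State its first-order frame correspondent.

Replacing A by ¬A and contraposing gives the equivalent schema □A → A.
Suppose □A→A is valid. At any x set V(A)={w : Rxw}. Then □A holds at x, so A holds at x, i.e. Rxx.
Conversely, any frame satisfying forall x Rxx validates the schema.
So the correspondent is reflexivity.

reflexivity: forall x Rxx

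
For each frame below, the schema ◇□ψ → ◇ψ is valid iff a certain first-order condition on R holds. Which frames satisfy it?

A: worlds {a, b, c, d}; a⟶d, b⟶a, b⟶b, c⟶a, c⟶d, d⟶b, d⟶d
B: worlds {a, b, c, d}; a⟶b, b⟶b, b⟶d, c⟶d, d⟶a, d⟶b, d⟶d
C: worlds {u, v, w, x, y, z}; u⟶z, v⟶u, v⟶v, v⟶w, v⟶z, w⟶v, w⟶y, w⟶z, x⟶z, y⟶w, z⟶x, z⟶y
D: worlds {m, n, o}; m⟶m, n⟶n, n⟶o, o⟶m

This is the axiom for a generalized confluence (Geach) condition; its first-order frame correspondent is ∀x ∀y (xRy → ∃w (yRw ∧ xRw)).
A: fails — bRa but no w with aRw and bRw.
B: ✓.
C: fails — uRz but no t with zRt and uRt.
D: fails — nRo but no w with oRw and nRw.
Valid on: B.

B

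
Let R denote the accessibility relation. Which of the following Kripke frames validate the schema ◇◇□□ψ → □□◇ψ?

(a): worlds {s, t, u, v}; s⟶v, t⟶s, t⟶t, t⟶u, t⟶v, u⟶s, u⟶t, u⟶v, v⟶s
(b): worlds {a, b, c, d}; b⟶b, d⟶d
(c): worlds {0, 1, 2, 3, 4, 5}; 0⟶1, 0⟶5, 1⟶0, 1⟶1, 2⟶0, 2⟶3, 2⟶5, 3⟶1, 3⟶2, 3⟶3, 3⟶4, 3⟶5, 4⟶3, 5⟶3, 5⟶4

(b)

This is the axiom for a generalized confluence (Geach) condition; its first-order frame correspondent is ∀x ∀y ∀z ((xR²y ∧ xR²z) → ∃w (yR²w ∧ zRw)).
(a): fails — sR²s, sR²s but no w with sR²w and sRw.
(b): holds.
(c): fails — 0R²1, 0R²4 but no w with 1R²w and 4Rw.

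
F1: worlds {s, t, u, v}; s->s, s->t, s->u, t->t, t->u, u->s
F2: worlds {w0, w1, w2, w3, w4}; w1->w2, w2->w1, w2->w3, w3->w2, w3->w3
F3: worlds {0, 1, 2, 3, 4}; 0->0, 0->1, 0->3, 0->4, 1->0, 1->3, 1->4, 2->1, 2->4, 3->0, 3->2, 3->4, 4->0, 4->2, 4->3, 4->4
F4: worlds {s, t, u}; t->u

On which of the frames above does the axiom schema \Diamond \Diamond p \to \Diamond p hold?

Frame correspondent (Sahlqvist): \forall x \forall y \forall z (Rxy \wedge Ryz \to Rxz) — i.e. transitivity.
F1: fails — Rus and Rsu but not Ruu.
F2: fails — Rw1w2 and Rw2w1 but not Rw1w1.
F3: fails — R10 and R01 but not R11.
F4: ✓.

F4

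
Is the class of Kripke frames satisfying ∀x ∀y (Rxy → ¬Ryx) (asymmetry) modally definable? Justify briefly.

Modal frame validity is preserved under surjective bounded morphisms.
The 3-cycle (worlds s,t,u with s→t→u→s) is asymmetric. Mapping every world to a single reflexive point • is a surjective bounded morphism, and the reflexive point is not asymmetric (R•• but asymmetry requires ¬R••).
So no modal formula (or set of formulas) defines exactly the asymmetric frames.

Not definable by any modal formula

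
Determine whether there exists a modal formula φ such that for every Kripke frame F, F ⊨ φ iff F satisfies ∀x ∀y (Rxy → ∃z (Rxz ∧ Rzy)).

Yes, by □□p → □p

The condition is density. A defining modal formula is □□p → □p.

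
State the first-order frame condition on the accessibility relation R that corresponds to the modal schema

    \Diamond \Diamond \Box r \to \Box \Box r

\forall x \forall y \forall z ((x R^2 y \wedge x R^2 z) \to \exists w (yRw \wedge z = w))

This is a Sahlqvist (Geach-type) schema ◇^2□^1r → □^2◇^0r.
First-order correspondent: \forall x \forall y \forall z ((x R^2 y \wedge x R^2 z) \to \exists w (yRw \wedge z = w)).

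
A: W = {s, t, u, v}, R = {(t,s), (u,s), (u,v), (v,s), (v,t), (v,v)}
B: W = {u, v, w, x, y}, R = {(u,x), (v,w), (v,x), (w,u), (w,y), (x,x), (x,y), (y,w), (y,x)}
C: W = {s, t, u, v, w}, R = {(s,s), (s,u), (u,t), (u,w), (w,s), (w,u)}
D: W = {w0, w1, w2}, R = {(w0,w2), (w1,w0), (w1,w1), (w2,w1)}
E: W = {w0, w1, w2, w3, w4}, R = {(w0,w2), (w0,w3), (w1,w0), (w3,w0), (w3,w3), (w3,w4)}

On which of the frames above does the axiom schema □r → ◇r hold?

The schema corresponds to seriality: ∀x ∃y Rxy.
A: fails — world s has no successor.
B: ✓.
C: fails — world t has no successor.
D: ✓.
E: fails — world w2 has no successor.
Valid on: B, D.

B, D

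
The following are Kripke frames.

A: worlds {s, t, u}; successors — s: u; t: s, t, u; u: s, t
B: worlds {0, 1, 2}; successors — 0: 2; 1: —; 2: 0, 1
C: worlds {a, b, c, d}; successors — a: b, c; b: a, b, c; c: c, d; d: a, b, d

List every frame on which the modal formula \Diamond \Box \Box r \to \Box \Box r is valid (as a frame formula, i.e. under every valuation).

Frame correspondent (Sahlqvist): \forall x \forall y \forall z ((xRy \wedge x R^2 z) \to \exists w (y R^2 w \wedge z = w)) — i.e. a generalized confluence (Geach) condition.
A: fails — tRs, tR²u but no w with sR²w and u=w.
B: fails — 0R2, 0R²0 but no w with 2R²w and 0=w.
C: satisfies the condition.
Valid on: C.

C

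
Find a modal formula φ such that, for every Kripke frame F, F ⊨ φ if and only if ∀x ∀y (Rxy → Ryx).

This is symmetry; the standard corresponding axiom is B: p → □◇p.
Suppose p→□◇p is valid. Take Rxy and set V(p)={x}. Then p at x, so □◇p at x, so ◇p at y, so some z with Ryz has p; z=x, i.e. Ryx.

p → □◇p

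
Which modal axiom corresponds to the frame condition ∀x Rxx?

The condition is reflexivity. The T schema □s → s defines it.

□s → s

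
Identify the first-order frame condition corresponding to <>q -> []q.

Suppose ◇q→□q is valid. Take Rxy, Rxz and set V(q)={y}. Then ◇q at x, so □q at x, so q at z, i.e. z=y.

partial functionality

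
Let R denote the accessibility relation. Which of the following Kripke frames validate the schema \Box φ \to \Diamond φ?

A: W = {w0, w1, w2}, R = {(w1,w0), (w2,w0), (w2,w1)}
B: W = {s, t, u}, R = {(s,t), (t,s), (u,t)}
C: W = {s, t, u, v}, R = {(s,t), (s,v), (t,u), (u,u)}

The schema corresponds to seriality: \forall x \exists y Rxy.
A: fails — world w0 has no successor.
B: holds.
C: fails — world v has no successor.
Valid on: B.

B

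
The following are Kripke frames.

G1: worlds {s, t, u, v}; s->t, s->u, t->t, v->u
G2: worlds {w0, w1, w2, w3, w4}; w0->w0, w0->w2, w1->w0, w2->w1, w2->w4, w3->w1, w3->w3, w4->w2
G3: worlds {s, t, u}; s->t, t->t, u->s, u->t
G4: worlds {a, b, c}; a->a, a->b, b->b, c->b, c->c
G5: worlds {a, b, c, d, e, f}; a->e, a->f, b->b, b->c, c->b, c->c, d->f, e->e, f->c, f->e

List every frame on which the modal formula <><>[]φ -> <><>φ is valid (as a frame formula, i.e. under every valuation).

Frame correspondent (Sahlqvist): forall x forall y (x R^2 y -> exists w (yRw & x R^2 w)) — i.e. a generalized confluence (Geach) condition.
G1: condition met.
G2: fails — w1R²w2 but no w with w2Rw and w1R²w.
G3: condition met.
G4: condition met.
G5: condition met.

G1, G3, G4, G5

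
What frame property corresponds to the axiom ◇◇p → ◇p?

This is a form of the 4 axiom.
Its frame correspondent is transitivity — ∀x ∀y ∀z (Rxy ∧ Ryz → Rxz).

transitivity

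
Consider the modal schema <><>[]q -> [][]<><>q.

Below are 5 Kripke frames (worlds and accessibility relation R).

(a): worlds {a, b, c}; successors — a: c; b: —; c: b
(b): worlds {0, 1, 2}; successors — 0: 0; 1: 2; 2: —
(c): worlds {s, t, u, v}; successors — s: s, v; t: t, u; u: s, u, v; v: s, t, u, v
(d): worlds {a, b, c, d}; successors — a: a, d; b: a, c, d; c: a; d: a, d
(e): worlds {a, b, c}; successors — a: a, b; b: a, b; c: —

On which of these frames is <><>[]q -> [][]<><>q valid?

(b), (c), (d), (e)

The schema corresponds to a generalized confluence (Geach) condition: forall x forall y forall z ((x R^2 y & x R^2 z) -> exists w (yRw & z R^2 w)).
(a): fails — aR²b, aR²b but no w with bRw and bR²w.
(b): satisfies the condition.
(c): satisfies the condition.
(d): satisfies the condition.
(e): satisfies the condition.
Valid on: (b), (c), (d), (e).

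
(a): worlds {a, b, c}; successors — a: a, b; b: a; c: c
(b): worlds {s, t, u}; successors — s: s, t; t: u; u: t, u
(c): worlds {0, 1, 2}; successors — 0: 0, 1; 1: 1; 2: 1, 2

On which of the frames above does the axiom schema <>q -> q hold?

none

This is the axiom for a generalized confluence (Geach) condition; its first-order frame correspondent is forall x forall y (xRy -> exists w (y = w & x = w)).
(a): fails — aRb but b ≠ a.
(b): fails — sRt but t ≠ s.
(c): fails — 0R1 but 1 ≠ 0.
Valid on no frame.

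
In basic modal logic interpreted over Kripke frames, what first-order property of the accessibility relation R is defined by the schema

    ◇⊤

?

Seriality

◇⊤ holds at w iff w has a successor, so frame-validity of ◇⊤ is exactly seriality. Equivalently via □φ → ◇φ:
Suppose □φ→◇φ is valid. At any x set V(φ)=W. Then □φ at x, so ◇φ at x, so x has a successor.
Conversely, on a frame with seriality the schema holds at every world under every valuation.
Frame condition: ∀x ∃y Rxy.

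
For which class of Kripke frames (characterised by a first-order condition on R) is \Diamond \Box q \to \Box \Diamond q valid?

Suppose ◇□q→□◇q is valid. Take Rxy, Rxz and set V(q)={w : Ryw}. Then □q at y so ◇□q at x, so □◇q at x, so ◇q at z, giving w with Rzw and Ryw.
Conversely, on a frame with convergence the schema holds at every world under every valuation.
Frame condition: \forall x \forall y \forall z (Rxy \wedge Rxz \to \exists w (Ryw \wedge Rzw)).

Convergence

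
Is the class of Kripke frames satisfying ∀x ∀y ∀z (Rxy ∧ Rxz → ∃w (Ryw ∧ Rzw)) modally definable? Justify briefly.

Yes, by ◇□p → □◇p

Yes: it is convergence, defined by the .2 schema ◇□p → □◇p.
Suppose ◇□p→□◇p is valid. Take Rxy, Rxz and set V(p)={w : Ryw}. Then □p at y so ◇□p at x, so □◇p at x, so ◇p at z, giving w with Rzw and Ryw.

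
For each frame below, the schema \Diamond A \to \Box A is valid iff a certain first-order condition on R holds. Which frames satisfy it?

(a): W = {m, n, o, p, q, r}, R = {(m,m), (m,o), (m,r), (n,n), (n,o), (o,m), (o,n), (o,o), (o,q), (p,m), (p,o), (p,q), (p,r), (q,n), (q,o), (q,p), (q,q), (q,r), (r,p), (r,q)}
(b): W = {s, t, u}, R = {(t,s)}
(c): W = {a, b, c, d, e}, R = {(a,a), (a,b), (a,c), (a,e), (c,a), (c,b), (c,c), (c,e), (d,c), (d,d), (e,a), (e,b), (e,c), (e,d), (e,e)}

(b)

This is the axiom for partial functionality; its first-order frame correspondent is \forall x \forall y \forall z (Rxy \wedge Rxz \to y = z).
(a): fails — m sees both m and o.
(b): condition met.
(c): fails — a sees both a and b.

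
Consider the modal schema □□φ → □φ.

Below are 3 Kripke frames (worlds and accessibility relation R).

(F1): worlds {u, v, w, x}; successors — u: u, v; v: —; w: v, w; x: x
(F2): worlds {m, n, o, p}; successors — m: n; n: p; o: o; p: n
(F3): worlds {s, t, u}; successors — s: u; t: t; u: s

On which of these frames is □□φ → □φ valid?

This is the axiom for density; its first-order frame correspondent is ∀x ∀y (Rxy → ∃z (Rxz ∧ Rzy)).
(F1): holds.
(F2): fails — Rnp but no z with Rnz and Rzp.
(F3): fails — Rsu but no z with Rsz and Rzu.
Valid on: (F1).

(F1)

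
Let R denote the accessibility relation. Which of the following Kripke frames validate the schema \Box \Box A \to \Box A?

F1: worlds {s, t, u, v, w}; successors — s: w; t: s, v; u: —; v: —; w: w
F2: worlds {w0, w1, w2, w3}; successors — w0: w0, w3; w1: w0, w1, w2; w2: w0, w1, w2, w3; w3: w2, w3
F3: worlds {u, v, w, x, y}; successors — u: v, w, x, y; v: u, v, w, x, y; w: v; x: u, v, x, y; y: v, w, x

Frame correspondent (Sahlqvist): \forall x \forall y (Rxy \to \exists z (Rxz \wedge Rzy)) — i.e. density.
F1: fails — Rts but no z with Rtz and Rzs.
F2: holds.
F3: holds.

F2, F3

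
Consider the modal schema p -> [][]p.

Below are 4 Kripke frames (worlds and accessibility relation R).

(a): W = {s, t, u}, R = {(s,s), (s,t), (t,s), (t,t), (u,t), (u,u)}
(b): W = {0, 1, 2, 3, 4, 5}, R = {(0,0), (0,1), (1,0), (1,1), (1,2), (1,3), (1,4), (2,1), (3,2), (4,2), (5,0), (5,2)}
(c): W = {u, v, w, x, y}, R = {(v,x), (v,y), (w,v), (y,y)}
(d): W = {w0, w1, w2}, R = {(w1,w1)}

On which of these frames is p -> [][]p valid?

(d)

This is the axiom for a generalized confluence (Geach) condition; its first-order frame correspondent is forall x forall z (x R^2 z -> exists w (x = w & z = w)).
(a): fails — sR²t but s ≠ t.
(b): fails — 0R²1 but 0 ≠ 1.
(c): fails — vR²y but v ≠ y.
(d): satisfies the condition.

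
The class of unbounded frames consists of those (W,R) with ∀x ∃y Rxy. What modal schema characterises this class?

The condition is seriality. The D schema □s → ◇s defines it.
Suppose □s→◇s is valid. At any x set V(s)=W. Then □s at x, so ◇s at x, so x has a successor.

□s → ◇s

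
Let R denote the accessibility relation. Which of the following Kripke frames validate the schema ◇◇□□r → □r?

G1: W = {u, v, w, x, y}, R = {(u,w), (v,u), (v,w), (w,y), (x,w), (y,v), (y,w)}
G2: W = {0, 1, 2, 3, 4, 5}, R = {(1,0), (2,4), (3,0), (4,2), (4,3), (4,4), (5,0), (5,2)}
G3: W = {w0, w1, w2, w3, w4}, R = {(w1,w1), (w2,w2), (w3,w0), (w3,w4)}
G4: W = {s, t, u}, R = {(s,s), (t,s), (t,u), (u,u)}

This is the axiom for a generalized confluence (Geach) condition; its first-order frame correspondent is ∀x ∀y ∀z ((xR²y ∧ xRz) → ∃w (yR²w ∧ z = w)).
G1: fails — vR²w, vRu but no t with wR²t and u=t.
G2: fails — 2R²3, 2R4 but no w with 3R²w and 4=w.
G3: satisfies the condition.
G4: fails — tR²s, tRu but no w with sR²w and u=w.

G3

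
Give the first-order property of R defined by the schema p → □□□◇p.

This is a Sahlqvist (Geach-type) schema ◇^0□^0p → □^3◇^1p.
First-order correspondent: ∀x ∀z (xR³z → ∃w (x = w ∧ zRw)).

∀x ∀z (xR³z → ∃w (x = w ∧ zRw))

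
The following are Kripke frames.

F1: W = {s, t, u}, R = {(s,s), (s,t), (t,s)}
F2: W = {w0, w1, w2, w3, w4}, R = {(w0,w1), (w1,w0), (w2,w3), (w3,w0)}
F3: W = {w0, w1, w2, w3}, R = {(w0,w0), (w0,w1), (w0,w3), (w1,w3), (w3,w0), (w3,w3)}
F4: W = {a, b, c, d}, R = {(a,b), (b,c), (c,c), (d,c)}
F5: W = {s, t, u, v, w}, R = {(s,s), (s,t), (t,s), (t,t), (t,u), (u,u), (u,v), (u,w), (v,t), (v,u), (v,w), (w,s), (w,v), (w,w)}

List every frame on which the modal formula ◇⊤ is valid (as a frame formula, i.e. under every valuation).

F4, F5

The schema corresponds to seriality: ∀x ∃y Rxy.
F1: fails — world u has no successor.
F2: fails — world w4 has no successor.
F3: fails — world w2 has no successor.
F4: holds.
F5: holds.
Valid on: F4, F5.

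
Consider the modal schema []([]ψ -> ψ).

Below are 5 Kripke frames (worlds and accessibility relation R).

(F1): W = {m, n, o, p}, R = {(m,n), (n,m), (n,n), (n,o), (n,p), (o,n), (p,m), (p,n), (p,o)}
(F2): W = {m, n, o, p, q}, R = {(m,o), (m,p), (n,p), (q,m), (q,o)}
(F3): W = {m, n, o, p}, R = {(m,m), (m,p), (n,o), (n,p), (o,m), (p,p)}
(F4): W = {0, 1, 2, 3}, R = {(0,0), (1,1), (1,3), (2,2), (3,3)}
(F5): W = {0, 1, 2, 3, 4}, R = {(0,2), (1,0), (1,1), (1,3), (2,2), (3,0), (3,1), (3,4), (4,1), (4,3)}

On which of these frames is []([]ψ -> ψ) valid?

The schema corresponds to shift-reflexivity: forall x forall y (Rxy -> Ryy).
(F1): fails — Rpm but not Rmm.
(F2): fails — Rmo but not Roo.
(F3): fails — Rno but not Roo.
(F4): holds.
(F5): fails — R10 but not R00.

(F4)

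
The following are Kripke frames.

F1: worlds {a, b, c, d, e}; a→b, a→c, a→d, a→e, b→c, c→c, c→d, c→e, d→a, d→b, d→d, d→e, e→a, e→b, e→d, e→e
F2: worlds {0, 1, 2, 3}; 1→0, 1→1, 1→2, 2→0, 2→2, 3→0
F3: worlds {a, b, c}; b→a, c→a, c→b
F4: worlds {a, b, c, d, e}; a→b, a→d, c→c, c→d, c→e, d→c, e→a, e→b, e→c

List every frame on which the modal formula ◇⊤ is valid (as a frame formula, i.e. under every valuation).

Frame correspondent (Sahlqvist): ∀x ∃y Rxy — i.e. seriality.
F1: holds.
F2: fails — world 0 has no successor.
F3: fails — world a has no successor.
F4: fails — world b has no successor.
Valid on: F1.

F1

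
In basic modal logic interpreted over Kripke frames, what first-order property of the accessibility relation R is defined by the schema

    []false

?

This schema is the Ver axiom.
Its frame correspondent is emptiness of R — forall x forall y ~Rxy.

Emptiness of R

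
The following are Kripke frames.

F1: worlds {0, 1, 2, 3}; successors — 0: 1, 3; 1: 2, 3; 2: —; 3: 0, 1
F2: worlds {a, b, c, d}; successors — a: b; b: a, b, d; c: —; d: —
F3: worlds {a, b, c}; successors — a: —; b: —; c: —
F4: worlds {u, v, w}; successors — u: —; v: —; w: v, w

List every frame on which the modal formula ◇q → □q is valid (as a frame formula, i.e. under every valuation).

The schema corresponds to partial functionality: ∀x ∀y ∀z (Rxy ∧ Rxz → y = z).
F1: fails — 0 sees both 1 and 3.
F2: fails — b sees both a and b.
F3: ✓.
F4: fails — w sees both v and w.

F3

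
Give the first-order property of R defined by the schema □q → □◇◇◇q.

∀x ∀z (xRz → ∃w (xRw ∧ zR³w))

This is a Sahlqvist (Geach-type) schema ◇^0□^1q → □^1◇^3q.
First-order correspondent: ∀x ∀z (xRz → ∃w (xRw ∧ zR³w)).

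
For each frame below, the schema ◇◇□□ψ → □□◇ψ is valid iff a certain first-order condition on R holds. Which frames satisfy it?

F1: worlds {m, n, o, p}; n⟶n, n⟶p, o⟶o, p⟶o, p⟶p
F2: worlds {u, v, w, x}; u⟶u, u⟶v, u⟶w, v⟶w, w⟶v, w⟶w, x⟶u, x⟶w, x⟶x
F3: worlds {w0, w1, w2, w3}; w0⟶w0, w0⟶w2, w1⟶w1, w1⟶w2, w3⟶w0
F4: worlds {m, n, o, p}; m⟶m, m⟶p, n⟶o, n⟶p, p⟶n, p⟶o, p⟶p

Frame correspondent (Sahlqvist): ∀x ∀y ∀z ((xR²y ∧ xR²z) → ∃w (yR²w ∧ zRw)) — i.e. a generalized confluence (Geach) condition.
F1: fails — nR²o, nR²n but no w with oR²w and nRw.
F2: ✓.
F3: fails — w0R²w0, w0R²w2 but no w with w0R²w and w2Rw.
F4: fails — mR²m, mR²o but no w with mR²w and oRw.

F2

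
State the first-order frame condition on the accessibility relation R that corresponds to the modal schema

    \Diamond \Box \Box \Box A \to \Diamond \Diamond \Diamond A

This is a Sahlqvist (Geach-type) schema ◇^1□^3A → □^0◇^3A.
First-order correspondent: \forall x \forall y (xRy \to \exists w (y R^3 w \wedge x R^3 w)).

\forall x \forall y (xRy \to \exists w (y R^3 w \wedge x R^3 w))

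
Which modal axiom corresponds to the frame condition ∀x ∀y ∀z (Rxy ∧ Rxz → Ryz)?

A defining formula is ◇q → □◇q (the 5 axiom).
Suppose ◇q→□◇q is valid. Take Rxy, Rxz and set V(q)={y}. Then ◇q at x, so □◇q at x, so ◇q at z, so some w with Rzw has q; w=y, i.e. Rzy. By symmetry of the argument, Ryz.

◇q → □◇q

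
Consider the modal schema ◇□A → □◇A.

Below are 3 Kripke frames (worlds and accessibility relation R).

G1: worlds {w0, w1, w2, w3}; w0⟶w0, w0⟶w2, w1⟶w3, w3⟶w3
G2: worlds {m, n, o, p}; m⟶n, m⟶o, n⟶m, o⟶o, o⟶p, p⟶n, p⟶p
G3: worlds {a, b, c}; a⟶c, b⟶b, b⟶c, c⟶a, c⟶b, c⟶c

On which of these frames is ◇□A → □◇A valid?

G3

This is the axiom for convergence; its first-order frame correspondent is ∀x ∀y ∀z (Rxy ∧ Rxz → ∃w (Ryw ∧ Rzw)).
G1: fails — Rw0w2 and Rw0w2 but w2 and w2 have no common successor.
G2: fails — Rmo and Rmn but o and n have no common successor.
G3: holds.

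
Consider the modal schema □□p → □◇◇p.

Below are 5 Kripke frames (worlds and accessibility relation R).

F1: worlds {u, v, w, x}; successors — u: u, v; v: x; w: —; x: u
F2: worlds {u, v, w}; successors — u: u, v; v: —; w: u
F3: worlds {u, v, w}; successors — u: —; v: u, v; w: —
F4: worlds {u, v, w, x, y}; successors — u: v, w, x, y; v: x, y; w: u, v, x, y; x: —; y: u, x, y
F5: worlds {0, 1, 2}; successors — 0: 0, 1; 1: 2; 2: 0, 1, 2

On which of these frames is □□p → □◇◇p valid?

This is the axiom for a generalized confluence (Geach) condition; its first-order frame correspondent is ∀x ∀z (xRz → ∃w (xR²w ∧ zR²w)).
F1: satisfies the condition.
F2: fails — uRv but no t with uR²t and vR²t.
F3: fails — vRu but no t with vR²t and uR²t.
F4: fails — uRx but no t with uR²t and xR²t.
F5: satisfies the condition.
Valid on: F1, F5.

F1, F5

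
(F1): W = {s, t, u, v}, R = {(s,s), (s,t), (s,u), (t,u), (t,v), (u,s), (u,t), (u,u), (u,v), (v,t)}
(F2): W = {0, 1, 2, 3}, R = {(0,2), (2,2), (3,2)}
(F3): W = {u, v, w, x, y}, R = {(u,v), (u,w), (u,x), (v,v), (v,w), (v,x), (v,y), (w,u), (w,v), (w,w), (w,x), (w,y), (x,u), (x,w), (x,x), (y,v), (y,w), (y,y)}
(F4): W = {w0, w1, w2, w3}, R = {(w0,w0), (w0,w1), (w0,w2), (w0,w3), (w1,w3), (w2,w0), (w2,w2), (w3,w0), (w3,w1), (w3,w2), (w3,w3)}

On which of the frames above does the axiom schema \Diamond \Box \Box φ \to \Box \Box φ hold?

This is the axiom for a generalized confluence (Geach) condition; its first-order frame correspondent is \forall x \forall y \forall z ((xRy \wedge x R^2 z) \to \exists w (y R^2 w \wedge z = w)).
(F1): fails — tRv, tR²s but no w with vR²w and s=w.
(F2): ✓.
(F3): ✓.
(F4): ✓.
Valid on: (F2), (F3), (F4).

(F2), (F3), (F4)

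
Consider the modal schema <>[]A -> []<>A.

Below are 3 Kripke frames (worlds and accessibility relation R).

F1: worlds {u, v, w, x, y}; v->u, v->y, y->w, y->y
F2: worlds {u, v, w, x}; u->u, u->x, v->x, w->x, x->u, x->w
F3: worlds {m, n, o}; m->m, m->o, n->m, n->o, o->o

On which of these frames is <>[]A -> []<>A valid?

The schema corresponds to convergence: forall x forall y forall z (Rxy & Rxz -> exists w (Ryw & Rzw)).
F1: fails — Rvu and Rvu but u and u have no common successor.
F2: condition met.
F3: condition met.
Valid on: F2, F3.

F2, F3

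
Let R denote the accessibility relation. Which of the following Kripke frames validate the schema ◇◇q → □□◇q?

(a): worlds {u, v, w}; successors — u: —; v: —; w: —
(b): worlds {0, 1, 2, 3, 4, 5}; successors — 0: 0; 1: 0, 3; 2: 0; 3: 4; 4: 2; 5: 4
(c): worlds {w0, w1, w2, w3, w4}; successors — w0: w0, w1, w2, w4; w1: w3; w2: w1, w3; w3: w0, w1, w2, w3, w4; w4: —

(a)

Frame correspondent (Sahlqvist): ∀x ∀y ∀z ((xR²y ∧ xR²z) → ∃w (y = w ∧ zRw)) — i.e. a generalized confluence (Geach) condition.
(a): satisfies the condition.
(b): fails — 1R²0, 1R²4 but no w with 0=w and 4Rw.
(c): fails — w0R²w0, w0R²w1 but no w with w0=w and w1Rw.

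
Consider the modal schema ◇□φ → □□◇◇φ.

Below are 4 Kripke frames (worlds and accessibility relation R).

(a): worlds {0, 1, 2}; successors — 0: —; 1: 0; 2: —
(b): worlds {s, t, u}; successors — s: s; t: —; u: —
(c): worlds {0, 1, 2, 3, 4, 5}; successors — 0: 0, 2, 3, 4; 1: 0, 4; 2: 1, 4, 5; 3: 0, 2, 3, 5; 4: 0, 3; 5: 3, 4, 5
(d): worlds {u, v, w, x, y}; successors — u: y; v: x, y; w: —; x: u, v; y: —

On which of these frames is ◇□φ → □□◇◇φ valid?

(a), (b), (c)

Frame correspondent (Sahlqvist): ∀x ∀y ∀z ((xRy ∧ xR²z) → ∃w (yRw ∧ zR²w)) — i.e. a generalized confluence (Geach) condition.
(a): holds.
(b): holds.
(c): holds.
(d): fails — vRx, vR²u but no t with xRt and uR²t.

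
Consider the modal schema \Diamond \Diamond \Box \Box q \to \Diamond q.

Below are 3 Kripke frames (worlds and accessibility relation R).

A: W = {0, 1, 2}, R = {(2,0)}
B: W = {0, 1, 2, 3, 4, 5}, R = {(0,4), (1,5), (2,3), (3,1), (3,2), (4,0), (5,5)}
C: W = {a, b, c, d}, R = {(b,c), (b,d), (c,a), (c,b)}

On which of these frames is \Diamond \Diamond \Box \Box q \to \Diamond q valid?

A

The schema corresponds to a generalized confluence (Geach) condition: \forall x \forall y (x R^2 y \to \exists w (y R^2 w \wedge xRw)).
A: ✓.
B: fails — 0R²0 but no w with 0R²w and 0Rw.
C: fails — bR²a but no w with aR²w and bRw.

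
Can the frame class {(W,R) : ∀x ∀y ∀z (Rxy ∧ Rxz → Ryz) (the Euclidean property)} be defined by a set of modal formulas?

Yes, by ◇q → □◇q

Yes: it is the Euclidean property, defined by the 5 schema ◇q → □◇q.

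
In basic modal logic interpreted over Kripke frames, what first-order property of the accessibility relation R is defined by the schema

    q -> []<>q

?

symmetry

This is the B axiom.
Its frame correspondent is symmetry — forall x forall y (Rxy -> Ryx).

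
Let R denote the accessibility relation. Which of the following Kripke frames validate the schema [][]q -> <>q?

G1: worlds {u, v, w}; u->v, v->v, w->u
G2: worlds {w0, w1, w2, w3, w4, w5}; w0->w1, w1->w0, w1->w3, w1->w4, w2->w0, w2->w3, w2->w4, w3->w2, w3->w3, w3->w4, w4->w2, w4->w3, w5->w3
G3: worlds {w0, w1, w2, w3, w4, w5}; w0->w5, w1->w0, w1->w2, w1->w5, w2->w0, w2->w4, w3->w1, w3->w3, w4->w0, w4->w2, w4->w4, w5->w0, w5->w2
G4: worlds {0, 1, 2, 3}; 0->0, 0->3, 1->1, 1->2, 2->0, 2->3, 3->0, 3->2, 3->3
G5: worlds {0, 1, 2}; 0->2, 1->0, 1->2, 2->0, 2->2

This is the axiom for a generalized confluence (Geach) condition; its first-order frame correspondent is forall x exists w (x R^2 w & xRw).
G1: fails — at w but no t with wR²t and wRt.
G2: fails — at w0 but no w with w0R²w and w0Rw.
G3: fails — at w0 but no w with w0R²w and w0Rw.
G4: satisfies the condition.
G5: satisfies the condition.
Valid on: G4, G5.

G4, G5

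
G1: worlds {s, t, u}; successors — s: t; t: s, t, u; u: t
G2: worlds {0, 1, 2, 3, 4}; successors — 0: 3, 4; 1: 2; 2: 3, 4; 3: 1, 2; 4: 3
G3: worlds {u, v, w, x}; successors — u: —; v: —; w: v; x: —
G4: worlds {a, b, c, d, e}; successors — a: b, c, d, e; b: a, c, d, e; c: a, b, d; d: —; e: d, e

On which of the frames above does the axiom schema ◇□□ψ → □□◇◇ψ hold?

G1, G3

The schema corresponds to a generalized confluence (Geach) condition: ∀x ∀y ∀z ((xRy ∧ xR²z) → ∃w (yR²w ∧ zR²w)).
G1: condition met.
G2: fails — 0R4, 0R²1 but no w with 4R²w and 1R²w.
G3: condition met.
G4: fails — aRb, aR²d but no w with bR²w and dR²w.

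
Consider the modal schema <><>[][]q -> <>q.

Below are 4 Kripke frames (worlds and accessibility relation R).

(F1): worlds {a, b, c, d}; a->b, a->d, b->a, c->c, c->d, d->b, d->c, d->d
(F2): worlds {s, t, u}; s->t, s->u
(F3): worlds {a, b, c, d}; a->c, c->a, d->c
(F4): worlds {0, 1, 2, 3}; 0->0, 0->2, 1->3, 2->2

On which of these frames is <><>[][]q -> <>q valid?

(F2), (F4)

Frame correspondent (Sahlqvist): forall x forall y (x R^2 y -> exists w (y R^2 w & xRw)) — i.e. a generalized confluence (Geach) condition.
(F1): fails — bR²b but no w with bR²w and bRw.
(F2): holds.
(F3): fails — aR²a but no w with aR²w and aRw.
(F4): holds.
Valid on: (F2), (F4).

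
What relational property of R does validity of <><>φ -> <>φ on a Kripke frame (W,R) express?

This is a form of the 4 axiom.
It corresponds to transitivity: forall x forall y forall z (Rxy & Ryz -> Rxz).

Transitivity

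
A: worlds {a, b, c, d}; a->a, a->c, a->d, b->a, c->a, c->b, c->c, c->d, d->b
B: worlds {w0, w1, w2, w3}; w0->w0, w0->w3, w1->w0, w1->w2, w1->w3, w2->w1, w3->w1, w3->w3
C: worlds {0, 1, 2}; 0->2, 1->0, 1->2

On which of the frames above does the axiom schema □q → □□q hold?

C

Frame correspondent (Sahlqvist): ∀x ∀y ∀z (Rxy ∧ Ryz → Rxz) — i.e. transitivity.
A: fails — Rba and Rac but not Rbc.
B: fails — Rw1w2 and Rw2w1 but not Rw1w1.
C: condition met.
Valid on: C.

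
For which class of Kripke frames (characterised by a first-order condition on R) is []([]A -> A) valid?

Shift-reflexivity

This is the T□ axiom.
Its frame correspondent is shift-reflexivity — forall x forall y (Rxy -> Ryy).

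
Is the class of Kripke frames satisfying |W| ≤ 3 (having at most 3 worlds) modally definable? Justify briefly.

If a class were modally definable it would be closed under disjoint unions (Goldblatt–Thomason).
Any modal formula valid on each of 4 disjoint one-world frames is valid on their disjoint union (validity is preserved under disjoint unions). Each one-world frame has |W|=1≤3, but the union has |W|=4.
So no modal formula (or set of formulas) defines exactly the |W|≤3 frames.

No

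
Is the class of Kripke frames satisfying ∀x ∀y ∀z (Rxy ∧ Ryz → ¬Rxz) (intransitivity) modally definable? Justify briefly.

No — not modally definable

Modal frame validity is preserved under surjective bounded morphisms.
The 5-cycle (worlds w0,w1,w2,w3,w4 with w0→w1→w2→w3→w4→w0) is intransitive. Mapping every world to a single reflexive point • is a surjective bounded morphism; the reflexive point is not intransitive (R••∧R•• but R••).
So the class is not modally definable.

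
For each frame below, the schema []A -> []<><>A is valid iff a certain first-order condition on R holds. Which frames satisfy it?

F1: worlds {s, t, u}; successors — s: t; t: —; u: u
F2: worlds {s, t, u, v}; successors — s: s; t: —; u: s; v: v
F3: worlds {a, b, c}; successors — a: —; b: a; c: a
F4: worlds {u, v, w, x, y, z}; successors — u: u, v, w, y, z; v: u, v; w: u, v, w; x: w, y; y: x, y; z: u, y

F2, F4

Frame correspondent (Sahlqvist): forall x forall z (xRz -> exists w (xRw & z R^2 w)) — i.e. a generalized confluence (Geach) condition.
F1: fails — sRt but no w with sRw and tR²w.
F2: condition met.
F3: fails — bRa but no w with bRw and aR²w.
F4: condition met.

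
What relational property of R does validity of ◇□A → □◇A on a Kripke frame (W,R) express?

Convergence

Suppose ◇□A→□◇A is valid. Take Rxy, Rxz and set V(A)={w : Ryw}. Then □A at y so ◇□A at x, so □◇A at x, so ◇A at z, giving w with Rzw and Ryw.
Conversely, any frame satisfying ∀x ∀y ∀z (Rxy ∧ Rxz → ∃w (Ryw ∧ Rzw)) validates the schema.
Frame condition: ∀x ∀y ∀z (Rxy ∧ Rxz → ∃w (Ryw ∧ Rzw)).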